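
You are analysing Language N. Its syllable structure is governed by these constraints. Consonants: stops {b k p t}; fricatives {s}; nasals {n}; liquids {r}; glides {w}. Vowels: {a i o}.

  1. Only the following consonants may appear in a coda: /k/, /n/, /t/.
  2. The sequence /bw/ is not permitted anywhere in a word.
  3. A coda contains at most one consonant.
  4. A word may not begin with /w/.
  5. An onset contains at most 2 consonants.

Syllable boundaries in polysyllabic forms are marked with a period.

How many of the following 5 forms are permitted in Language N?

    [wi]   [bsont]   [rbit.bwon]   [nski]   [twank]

0

[wi] — violates constraint 4: word begins with /w/ → not permitted
[bsont] — violates constraint 3: syllable 1 coda /nt/ has 2 consonants (> 1) → not permitted
[rbit.bwon] — violates constraint 2: contains banned sequence /bw/ → not permitted
[nski] — violates constraint 5: syllable 1 onset /nsk/ has 3 consonants (> 2) → not permitted
[twank] — violates constraint 3: syllable 1 coda /nk/ has 2 consonants (> 1) → not permitted
No form is permitted → 0.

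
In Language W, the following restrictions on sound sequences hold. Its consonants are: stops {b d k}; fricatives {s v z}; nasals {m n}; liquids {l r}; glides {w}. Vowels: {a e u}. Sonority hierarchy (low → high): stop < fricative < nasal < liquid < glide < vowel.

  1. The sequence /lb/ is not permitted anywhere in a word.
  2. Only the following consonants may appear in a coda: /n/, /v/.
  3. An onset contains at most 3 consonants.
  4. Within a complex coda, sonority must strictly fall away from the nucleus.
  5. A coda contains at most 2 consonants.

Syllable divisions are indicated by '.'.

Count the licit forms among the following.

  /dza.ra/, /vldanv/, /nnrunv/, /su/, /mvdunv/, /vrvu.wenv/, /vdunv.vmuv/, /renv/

/dza.ra/ — σ1 onset /dz/ (2C), coda /∅/ ok; σ2 onset /r/, coda /∅/ ok → licit
/vldanv/ — σ1 onset /vld/ (3C), coda /nv/ (3→2 falls) ok → licit
/nnrunv/ — σ1 onset /nnr/ (3C), coda /nv/ (3→2 falls) ok → licit
/su/ — σ1 onset /s/, coda /∅/ ok → licit
/mvdunv/ — σ1 onset /mvd/ (3C), coda /nv/ (3→2 falls) ok → licit
/vrvu.wenv/ — σ1 onset /vrv/ (3C), coda /∅/ ok; σ2 onset /w/, coda /nv/ (3→2 falls) ok → licit
/vdunv.vmuv/ — σ1 onset /vd/ (2C), coda /nv/ (3→2 falls) ok; σ2 onset /vm/ (2C), coda /v/ ok → licit
/renv/ — σ1 onset /r/, coda /nv/ (3→2 falls) ok → licit
Licit: /dza.ra/, /vldanv/, /nnrunv/, /su/, /mvdunv/, /vrvu.wenv/, /vdunv.vmuv/, /renv/ → 8.

8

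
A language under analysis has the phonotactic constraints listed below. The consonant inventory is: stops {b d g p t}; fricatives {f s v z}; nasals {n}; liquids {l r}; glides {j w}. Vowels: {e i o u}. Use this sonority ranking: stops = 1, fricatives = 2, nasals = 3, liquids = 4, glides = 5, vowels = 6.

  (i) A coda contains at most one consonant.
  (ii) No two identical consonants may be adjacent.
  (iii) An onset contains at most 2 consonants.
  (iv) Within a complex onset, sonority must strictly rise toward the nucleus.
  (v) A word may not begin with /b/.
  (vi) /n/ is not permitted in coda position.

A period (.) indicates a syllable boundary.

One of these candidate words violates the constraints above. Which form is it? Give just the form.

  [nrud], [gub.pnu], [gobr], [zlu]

[gobr]

[nrud] — σ1 onset /nr/ (3→4 rises), coda /d/ ok → licit
[gub.pnu] — σ1 onset /g/, coda /b/ ok; σ2 onset /pn/ (1→3 rises), coda /∅/ ok → licit
[gobr] — violates constraint (i): syllable 1 coda /br/ has 2 consonants (> 1) → illicit
[zlu] — σ1 onset /zl/ (2→4 rises), coda /∅/ ok → licit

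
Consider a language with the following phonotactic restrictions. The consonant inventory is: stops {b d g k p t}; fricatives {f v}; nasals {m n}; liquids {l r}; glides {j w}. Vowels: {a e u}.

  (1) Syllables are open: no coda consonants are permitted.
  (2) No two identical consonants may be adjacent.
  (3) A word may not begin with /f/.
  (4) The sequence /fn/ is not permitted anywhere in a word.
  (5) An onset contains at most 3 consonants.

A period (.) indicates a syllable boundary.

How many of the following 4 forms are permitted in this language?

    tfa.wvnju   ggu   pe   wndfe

tfa.wvnju — violates constraint 5: syllable 2 onset /wvnj/ has 4 consonants (> 3) → not permitted
ggu — violates constraint 2: adjacent identical consonants /gg/ → not permitted
pe — σ1 onset /p/, coda /∅/ ok → permitted
wndfe — violates constraint 5: syllable 1 onset /wndf/ has 4 consonants (> 3) → not permitted
Permitted: pe → 1.

1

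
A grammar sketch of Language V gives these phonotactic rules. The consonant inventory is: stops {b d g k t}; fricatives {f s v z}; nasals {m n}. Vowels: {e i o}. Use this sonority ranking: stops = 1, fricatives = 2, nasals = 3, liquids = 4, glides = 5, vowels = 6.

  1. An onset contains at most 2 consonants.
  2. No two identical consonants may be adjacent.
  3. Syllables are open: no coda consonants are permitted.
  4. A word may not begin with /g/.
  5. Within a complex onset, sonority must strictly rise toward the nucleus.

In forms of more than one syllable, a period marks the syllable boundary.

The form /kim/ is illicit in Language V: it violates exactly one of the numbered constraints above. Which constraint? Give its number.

/kim/: syllable 1 coda /m/ has 1 consonant (> 0).
This is a violation of constraint 3: "Syllables are open: no coda consonants are permitted."
The remaining constraints (1, 2, 4, 5) are satisfied.

3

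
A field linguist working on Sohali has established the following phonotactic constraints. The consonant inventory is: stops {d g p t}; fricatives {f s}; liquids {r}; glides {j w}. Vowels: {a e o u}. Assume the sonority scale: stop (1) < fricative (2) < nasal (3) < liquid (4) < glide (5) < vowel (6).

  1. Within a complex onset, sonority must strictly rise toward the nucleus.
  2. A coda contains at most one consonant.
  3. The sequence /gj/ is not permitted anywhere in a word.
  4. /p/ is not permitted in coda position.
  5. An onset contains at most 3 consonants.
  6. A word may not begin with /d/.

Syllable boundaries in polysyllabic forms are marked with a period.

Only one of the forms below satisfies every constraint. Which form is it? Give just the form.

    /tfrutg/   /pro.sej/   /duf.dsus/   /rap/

/pro.sej/

/tfrutg/ — violates constraint 2: syllable 1 coda /tg/ has 2 consonants (> 1) → illicit
/pro.sej/ — σ1 onset /pr/ (1→4 rises), coda /∅/ ok; σ2 onset /s/, coda /j/ ok → licit
/duf.dsus/ — violates constraint 6: word begins with /d/ → illicit
/rap/ — violates constraint 4: syllable 1 coda contains /p/ → illicit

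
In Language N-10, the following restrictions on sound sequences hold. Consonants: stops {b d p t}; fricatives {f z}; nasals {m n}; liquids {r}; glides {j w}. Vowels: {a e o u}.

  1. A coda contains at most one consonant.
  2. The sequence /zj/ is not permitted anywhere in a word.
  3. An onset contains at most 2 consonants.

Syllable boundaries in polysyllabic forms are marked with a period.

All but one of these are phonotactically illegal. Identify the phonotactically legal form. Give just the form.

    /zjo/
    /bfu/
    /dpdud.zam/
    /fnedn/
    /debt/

/zjo/ — violates constraint 2: contains banned sequence /zj/ → phonotactically illegal
/bfu/ — σ1 onset /bf/ (2C), coda /∅/ ok → phonotactically legal
/dpdud.zam/ — violates constraint 3: syllable 1 onset /dpd/ has 3 consonants (> 2) → phonotactically illegal
/fnedn/ — violates constraint 1: syllable 1 coda /dn/ has 2 consonants (> 1) → phonotactically illegal
/debt/ — violates constraint 1: syllable 1 coda /bt/ has 2 consonants (> 1) → phonotactically illegal

/bfu/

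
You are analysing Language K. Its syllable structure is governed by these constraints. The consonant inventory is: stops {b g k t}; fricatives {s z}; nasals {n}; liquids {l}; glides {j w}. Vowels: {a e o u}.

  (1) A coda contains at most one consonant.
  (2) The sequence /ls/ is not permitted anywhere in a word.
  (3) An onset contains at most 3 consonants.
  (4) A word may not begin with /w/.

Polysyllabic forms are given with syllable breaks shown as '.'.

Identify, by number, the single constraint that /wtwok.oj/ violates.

4

/wtwok.oj/: word begins with /w/.
This is a violation of constraint 4: "A word may not begin with /w/."
The remaining constraints (1, 2, 3) are satisfied.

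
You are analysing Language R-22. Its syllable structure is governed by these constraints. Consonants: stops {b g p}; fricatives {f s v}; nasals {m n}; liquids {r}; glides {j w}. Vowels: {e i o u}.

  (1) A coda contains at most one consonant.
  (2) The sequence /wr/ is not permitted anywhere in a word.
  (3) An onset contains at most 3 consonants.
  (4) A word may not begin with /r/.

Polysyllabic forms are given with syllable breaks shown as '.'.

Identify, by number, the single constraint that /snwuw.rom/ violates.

/snwuw.rom/: contains banned sequence /wr/.
This is a violation of constraint 2: "The sequence /wr/ is not permitted anywhere in a word."
The remaining constraints (1, 3, 4) are satisfied.

2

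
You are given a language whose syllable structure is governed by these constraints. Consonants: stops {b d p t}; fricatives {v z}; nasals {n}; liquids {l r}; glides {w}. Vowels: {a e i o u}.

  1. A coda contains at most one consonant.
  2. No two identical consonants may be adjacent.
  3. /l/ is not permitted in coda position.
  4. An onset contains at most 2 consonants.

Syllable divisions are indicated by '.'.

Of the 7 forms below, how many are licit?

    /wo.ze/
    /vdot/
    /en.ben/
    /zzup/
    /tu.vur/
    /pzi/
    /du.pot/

6

/wo.ze/ — σ1 onset /w/, coda /∅/ ok; σ2 onset /z/, coda /∅/ ok → licit
/vdot/ — σ1 onset /vd/ (2C), coda /t/ ok → licit
/en.ben/ — σ1 onset /∅/, coda /n/ ok; σ2 onset /b/, coda /n/ ok → licit
/zzup/ — violates constraint 2: adjacent identical consonants /zz/ → illicit
/tu.vur/ — σ1 onset /t/, coda /∅/ ok; σ2 onset /v/, coda /r/ ok → licit
/pzi/ — σ1 onset /pz/ (2C), coda /∅/ ok → licit
/du.pot/ — σ1 onset /d/, coda /∅/ ok; σ2 onset /p/, coda /t/ ok → licit
Licit: /wo.ze/, /vdot/, /en.ben/, /tu.vur/, /pzi/, /du.pot/ → 6.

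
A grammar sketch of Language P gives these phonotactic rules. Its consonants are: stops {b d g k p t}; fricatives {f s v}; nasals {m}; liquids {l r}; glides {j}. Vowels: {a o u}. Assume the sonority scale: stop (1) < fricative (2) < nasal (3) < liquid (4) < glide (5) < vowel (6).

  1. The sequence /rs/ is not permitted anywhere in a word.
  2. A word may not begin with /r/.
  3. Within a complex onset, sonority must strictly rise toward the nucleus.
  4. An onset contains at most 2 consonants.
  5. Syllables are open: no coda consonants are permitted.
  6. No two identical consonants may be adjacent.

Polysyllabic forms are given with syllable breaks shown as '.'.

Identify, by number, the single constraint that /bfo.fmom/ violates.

5

/bfo.fmom/: syllable 2 coda /m/ has 1 consonant (> 0).
This is a violation of constraint 5: "Syllables are open: no coda consonants are permitted."
The remaining constraints (1, 2, 3, 4, 6) are satisfied.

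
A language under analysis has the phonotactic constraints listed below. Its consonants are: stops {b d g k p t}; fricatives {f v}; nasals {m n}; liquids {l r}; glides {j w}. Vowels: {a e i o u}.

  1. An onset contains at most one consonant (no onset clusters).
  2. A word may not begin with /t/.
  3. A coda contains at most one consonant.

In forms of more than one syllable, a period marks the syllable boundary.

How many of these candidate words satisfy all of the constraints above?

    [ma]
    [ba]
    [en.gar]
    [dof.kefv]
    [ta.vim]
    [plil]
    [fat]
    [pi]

5

[ma] — σ1 onset /m/, coda /∅/ ok → phonotactically legal
[ba] — σ1 onset /b/, coda /∅/ ok → phonotactically legal
[en.gar] — σ1 onset /∅/, coda /n/ ok; σ2 onset /g/, coda /r/ ok → phonotactically legal
[dof.kefv] — violates constraint 3: syllable 2 coda /fv/ has 2 consonants (> 1) → phonotactically illegal
[ta.vim] — violates constraint 2: word begins with /t/ → phonotactically illegal
[plil] — violates constraint 1: syllable 1 onset /pl/ has 2 consonants (> 1) → phonotactically illegal
[fat] — σ1 onset /f/, coda /t/ ok → phonotactically legal
[pi] — σ1 onset /p/, coda /∅/ ok → phonotactically legal
Phonotactically legal: [ma], [ba], [en.gar], [fat], [pi] → 5.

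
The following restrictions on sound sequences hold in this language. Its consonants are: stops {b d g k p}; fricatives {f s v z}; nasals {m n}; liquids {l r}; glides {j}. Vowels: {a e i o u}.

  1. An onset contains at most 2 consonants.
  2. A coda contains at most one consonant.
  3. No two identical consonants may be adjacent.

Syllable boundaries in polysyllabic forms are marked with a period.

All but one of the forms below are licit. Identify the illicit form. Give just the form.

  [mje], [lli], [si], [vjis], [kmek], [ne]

[mje] — σ1 onset /mj/ (2C), coda /∅/ ok → licit
[lli] — violates constraint 3: adjacent identical consonants /ll/ → illicit
[si] — σ1 onset /s/, coda /∅/ ok → licit
[vjis] — σ1 onset /vj/ (2C), coda /s/ ok → licit
[kmek] — σ1 onset /km/ (2C), coda /k/ ok → licit
[ne] — σ1 onset /n/, coda /∅/ ok → licit

[lli]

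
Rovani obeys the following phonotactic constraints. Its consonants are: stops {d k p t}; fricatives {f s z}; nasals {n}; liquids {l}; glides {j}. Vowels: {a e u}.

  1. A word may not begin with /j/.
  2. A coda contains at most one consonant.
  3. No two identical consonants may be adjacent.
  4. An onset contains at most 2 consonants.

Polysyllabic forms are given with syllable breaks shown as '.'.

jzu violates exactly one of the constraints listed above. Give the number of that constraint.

1

jzu: word begins with /j/.
This is a violation of constraint 1: "A word may not begin with /j/."
The remaining constraints (2, 3, 4) are satisfied.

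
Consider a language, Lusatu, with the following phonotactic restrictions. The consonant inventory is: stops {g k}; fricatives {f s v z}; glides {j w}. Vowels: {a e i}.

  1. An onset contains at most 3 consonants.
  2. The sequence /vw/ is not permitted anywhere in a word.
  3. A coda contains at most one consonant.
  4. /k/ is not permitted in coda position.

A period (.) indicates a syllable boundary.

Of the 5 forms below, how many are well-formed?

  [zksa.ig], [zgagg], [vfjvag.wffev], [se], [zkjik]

2

[zksa.ig] — σ1 onset /zks/ (3C), coda /∅/ ok; σ2 onset /∅/, coda /g/ ok → well-formed
[zgagg] — violates constraint 3: syllable 1 coda /gg/ has 2 consonants (> 1) → ill-formed
[vfjvag.wffev] — violates constraint 1: syllable 1 onset /vfjv/ has 4 consonants (> 3) → ill-formed
[se] — σ1 onset /s/, coda /∅/ ok → well-formed
[zkjik] — violates constraint 4: syllable 1 coda contains /k/ → ill-formed
Well-formed: [zksa.ig], [se] → 2.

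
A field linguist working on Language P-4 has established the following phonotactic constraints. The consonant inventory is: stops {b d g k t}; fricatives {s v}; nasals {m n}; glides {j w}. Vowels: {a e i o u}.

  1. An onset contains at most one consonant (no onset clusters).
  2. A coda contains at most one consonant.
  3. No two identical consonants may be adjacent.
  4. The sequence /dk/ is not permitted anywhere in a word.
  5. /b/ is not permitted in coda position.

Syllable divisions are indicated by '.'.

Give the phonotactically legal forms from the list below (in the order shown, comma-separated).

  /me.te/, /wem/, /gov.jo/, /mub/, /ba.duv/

/me.te/ — σ1 onset /m/, coda /∅/ ok; σ2 onset /t/, coda /∅/ ok → phonotactically legal
/wem/ — σ1 onset /w/, coda /m/ ok → phonotactically legal
/gov.jo/ — σ1 onset /g/, coda /v/ ok; σ2 onset /j/, coda /∅/ ok → phonotactically legal
/mub/ — violates constraint 5: syllable 1 coda contains /b/ → phonotactically illegal
/ba.duv/ — σ1 onset /b/, coda /∅/ ok; σ2 onset /d/, coda /v/ ok → phonotactically legal

/me.te/, /wem/, /gov.jo/, /ba.duv/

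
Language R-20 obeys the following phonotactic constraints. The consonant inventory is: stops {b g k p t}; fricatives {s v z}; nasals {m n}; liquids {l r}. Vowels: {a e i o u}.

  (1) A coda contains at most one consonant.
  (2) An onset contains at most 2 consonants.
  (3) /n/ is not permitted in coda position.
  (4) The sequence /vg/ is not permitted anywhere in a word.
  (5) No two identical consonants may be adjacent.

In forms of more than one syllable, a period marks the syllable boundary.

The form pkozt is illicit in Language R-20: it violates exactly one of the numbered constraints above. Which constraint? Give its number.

1

pkozt: syllable 1 coda /zt/ has 2 consonants (> 1).
This is a violation of constraint 1: "A coda contains at most one consonant."
The remaining constraints (2, 3, 4, 5) are satisfied.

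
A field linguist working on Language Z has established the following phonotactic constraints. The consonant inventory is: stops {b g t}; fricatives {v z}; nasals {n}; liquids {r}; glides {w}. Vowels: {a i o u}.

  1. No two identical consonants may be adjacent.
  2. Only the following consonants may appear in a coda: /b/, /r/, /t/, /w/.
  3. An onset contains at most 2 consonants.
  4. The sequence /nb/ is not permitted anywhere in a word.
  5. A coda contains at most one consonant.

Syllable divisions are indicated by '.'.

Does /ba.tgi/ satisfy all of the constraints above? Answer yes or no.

/ba.tgi/ — σ1 onset /b/, coda /∅/ ok; σ2 onset /tg/ (2C), coda /∅/ ok → phonotactically legal

yes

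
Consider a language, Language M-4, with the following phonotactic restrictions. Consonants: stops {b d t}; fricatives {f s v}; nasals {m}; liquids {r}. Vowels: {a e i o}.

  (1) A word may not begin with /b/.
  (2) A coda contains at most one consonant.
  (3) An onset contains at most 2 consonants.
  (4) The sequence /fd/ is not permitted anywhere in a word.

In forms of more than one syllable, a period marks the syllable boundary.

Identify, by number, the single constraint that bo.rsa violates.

bo.rsa: word begins with /b/.
This is a violation of constraint 1: "A word may not begin with /b/."
The remaining constraints (2, 3, 4) are satisfied.

1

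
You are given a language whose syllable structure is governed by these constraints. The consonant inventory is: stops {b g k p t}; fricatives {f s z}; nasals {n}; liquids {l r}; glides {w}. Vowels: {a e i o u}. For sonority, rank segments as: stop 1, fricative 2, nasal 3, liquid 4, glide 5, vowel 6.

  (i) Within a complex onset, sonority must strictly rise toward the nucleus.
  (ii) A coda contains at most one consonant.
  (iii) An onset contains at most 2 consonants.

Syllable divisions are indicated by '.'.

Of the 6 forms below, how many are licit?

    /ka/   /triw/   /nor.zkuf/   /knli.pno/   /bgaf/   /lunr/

2

/ka/ — σ1 onset /k/, coda /∅/ ok → licit
/triw/ — σ1 onset /tr/ (1→4 rises), coda /w/ ok → licit
/nor.zkuf/ — violates constraint (i): syllable 2 onset /zk/: /z/ (fricative, 2) → /k/ (stop, 1) does not rise → illicit
/knli.pno/ — violates constraint (iii): syllable 1 onset /knl/ has 3 consonants (> 2) → illicit
/bgaf/ — violates constraint (i): syllable 1 onset /bg/: /b/ (stop, 1) → /g/ (stop, 1) does not rise → illicit
/lunr/ — violates constraint (ii): syllable 1 coda /nr/ has 2 consonants (> 1) → illicit
Licit: /ka/, /triw/ → 2.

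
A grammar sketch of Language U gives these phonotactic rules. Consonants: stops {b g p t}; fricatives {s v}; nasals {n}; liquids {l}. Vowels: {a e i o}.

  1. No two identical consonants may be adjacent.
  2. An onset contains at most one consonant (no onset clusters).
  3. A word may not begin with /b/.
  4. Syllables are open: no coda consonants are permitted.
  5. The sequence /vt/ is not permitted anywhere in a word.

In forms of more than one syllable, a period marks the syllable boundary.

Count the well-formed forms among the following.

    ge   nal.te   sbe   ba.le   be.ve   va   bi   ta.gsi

ge — σ1 onset /g/, coda /∅/ ok → well-formed
nal.te — violates constraint 4: syllable 1 coda /l/ has 1 consonant (> 0) → ill-formed
sbe — violates constraint 2: syllable 1 onset /sb/ has 2 consonants (> 1) → ill-formed
ba.le — violates constraint 3: word begins with /b/ → ill-formed
be.ve — violates constraint 3: word begins with /b/ → ill-formed
va — σ1 onset /v/, coda /∅/ ok → well-formed
bi — violates constraint 3: word begins with /b/ → ill-formed
ta.gsi — violates constraint 2: syllable 2 onset /gs/ has 2 consonants (> 1) → ill-formed
Well-formed: ge, va → 2.

2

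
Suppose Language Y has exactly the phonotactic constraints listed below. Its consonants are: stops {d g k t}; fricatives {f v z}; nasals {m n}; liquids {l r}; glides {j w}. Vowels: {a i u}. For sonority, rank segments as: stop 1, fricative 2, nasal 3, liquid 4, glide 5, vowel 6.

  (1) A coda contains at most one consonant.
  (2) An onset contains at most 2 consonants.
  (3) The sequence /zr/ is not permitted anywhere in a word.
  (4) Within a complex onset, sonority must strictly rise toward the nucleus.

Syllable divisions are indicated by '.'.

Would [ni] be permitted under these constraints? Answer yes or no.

[ni] — σ1 onset /n/, coda /∅/ ok → permitted

yes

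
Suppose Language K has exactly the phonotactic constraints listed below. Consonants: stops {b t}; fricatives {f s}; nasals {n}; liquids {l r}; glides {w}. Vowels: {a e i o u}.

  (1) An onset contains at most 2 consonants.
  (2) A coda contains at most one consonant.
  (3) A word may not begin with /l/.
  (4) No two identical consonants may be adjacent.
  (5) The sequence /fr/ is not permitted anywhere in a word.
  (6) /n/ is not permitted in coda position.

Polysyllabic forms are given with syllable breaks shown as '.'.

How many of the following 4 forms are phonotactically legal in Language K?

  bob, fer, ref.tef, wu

bob — σ1 onset /b/, coda /b/ ok → phonotactically legal
fer — σ1 onset /f/, coda /r/ ok → phonotactically legal
ref.tef — σ1 onset /r/, coda /f/ ok; σ2 onset /t/, coda /f/ ok → phonotactically legal
wu — σ1 onset /w/, coda /∅/ ok → phonotactically legal
Phonotactically legal: bob, fer, ref.tef, wu → 4.

4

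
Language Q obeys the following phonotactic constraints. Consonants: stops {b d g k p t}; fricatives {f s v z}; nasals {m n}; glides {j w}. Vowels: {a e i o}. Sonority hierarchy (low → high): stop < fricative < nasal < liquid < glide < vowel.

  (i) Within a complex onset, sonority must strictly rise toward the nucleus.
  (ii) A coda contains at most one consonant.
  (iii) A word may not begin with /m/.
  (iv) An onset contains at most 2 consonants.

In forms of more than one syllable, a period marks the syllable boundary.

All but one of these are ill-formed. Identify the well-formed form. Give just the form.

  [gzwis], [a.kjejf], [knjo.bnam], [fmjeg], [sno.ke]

[sno.ke]

[gzwis] — violates constraint (iv): syllable 1 onset /gzw/ has 3 consonants (> 2) → ill-formed
[a.kjejf] — violates constraint (ii): syllable 2 coda /jf/ has 2 consonants (> 1) → ill-formed
[knjo.bnam] — violates constraint (iv): syllable 1 onset /knj/ has 3 consonants (> 2) → ill-formed
[fmjeg] — violates constraint (iv): syllable 1 onset /fmj/ has 3 consonants (> 2) → ill-formed
[sno.ke] — σ1 onset /sn/ (2→3 rises), coda /∅/ ok; σ2 onset /k/, coda /∅/ ok → well-formed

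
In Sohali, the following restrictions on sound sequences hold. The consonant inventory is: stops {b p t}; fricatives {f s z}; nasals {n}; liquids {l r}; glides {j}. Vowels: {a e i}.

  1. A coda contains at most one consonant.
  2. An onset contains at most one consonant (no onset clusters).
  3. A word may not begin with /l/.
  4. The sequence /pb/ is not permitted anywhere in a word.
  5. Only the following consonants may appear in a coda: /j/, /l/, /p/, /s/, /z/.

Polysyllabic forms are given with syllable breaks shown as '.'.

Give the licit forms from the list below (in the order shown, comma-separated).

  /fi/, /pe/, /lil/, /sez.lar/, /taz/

/fi/, /pe/, /taz/

/fi/ — σ1 onset /f/, coda /∅/ ok → licit
/pe/ — σ1 onset /p/, coda /∅/ ok → licit
/lil/ — violates constraint 3: word begins with /l/ → illicit
/sez.lar/ — violates constraint 5: syllable 2 coda contains /r/, which is not a licensed coda consonant → illicit
/taz/ — σ1 onset /t/, coda /z/ ok → licit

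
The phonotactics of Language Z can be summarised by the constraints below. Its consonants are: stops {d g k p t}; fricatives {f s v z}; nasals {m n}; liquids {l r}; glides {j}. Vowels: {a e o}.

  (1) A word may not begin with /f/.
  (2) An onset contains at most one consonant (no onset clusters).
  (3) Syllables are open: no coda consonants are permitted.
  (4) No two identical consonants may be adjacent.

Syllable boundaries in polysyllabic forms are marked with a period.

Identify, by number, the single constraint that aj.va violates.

3

aj.va: syllable 1 coda /j/ has 1 consonant (> 0).
This is a violation of constraint 3: "Syllables are open: no coda consonants are permitted."
The remaining constraints (1, 2, 4) are satisfied.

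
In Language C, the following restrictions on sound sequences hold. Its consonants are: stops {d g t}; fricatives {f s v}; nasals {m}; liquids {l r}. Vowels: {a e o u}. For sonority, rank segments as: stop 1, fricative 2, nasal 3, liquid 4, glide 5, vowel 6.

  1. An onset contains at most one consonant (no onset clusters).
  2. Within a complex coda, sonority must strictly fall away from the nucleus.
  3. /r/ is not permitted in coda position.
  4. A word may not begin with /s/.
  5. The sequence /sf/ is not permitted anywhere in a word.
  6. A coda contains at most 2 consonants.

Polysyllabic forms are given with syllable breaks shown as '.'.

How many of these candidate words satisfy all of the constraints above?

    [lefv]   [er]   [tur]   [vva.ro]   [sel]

[lefv] — violates constraint 2: syllable 1 coda /fv/: /f/ (fricative, 2) → /v/ (fricative, 2) does not fall → illicit
[er] — violates constraint 3: syllable 1 coda contains /r/ → illicit
[tur] — violates constraint 3: syllable 1 coda contains /r/ → illicit
[vva.ro] — violates constraint 1: syllable 1 onset /vv/ has 2 consonants (> 1) → illicit
[sel] — violates constraint 4: word begins with /s/ → illicit
No form is licit → 0.

0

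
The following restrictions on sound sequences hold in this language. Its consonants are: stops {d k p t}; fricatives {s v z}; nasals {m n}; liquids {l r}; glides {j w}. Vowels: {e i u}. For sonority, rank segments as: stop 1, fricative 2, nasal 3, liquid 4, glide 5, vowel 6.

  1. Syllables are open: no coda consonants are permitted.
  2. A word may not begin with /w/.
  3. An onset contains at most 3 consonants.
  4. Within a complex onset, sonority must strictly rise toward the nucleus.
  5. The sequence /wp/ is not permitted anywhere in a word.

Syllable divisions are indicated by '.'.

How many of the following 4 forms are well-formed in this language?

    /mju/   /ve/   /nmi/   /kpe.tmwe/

/mju/ — σ1 onset /mj/ (3→5 rises), coda /∅/ ok → well-formed
/ve/ — σ1 onset /v/, coda /∅/ ok → well-formed
/nmi/ — violates constraint 4: syllable 1 onset /nm/: /n/ (nasal, 3) → /m/ (nasal, 3) does not rise → ill-formed
/kpe.tmwe/ — violates constraint 4: syllable 1 onset /kp/: /k/ (stop, 1) → /p/ (stop, 1) does not rise → ill-formed
Well-formed: /mju/, /ve/ → 2.

2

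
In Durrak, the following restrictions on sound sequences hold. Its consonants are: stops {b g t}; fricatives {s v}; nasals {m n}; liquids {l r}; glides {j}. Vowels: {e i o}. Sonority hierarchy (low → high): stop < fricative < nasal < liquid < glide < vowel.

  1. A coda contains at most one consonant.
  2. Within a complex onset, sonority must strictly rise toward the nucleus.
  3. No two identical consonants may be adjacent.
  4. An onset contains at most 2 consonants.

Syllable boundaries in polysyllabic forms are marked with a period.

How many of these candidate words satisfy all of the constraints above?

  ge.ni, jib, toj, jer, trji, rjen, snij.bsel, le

ge.ni — σ1 onset /g/, coda /∅/ ok; σ2 onset /n/, coda /∅/ ok → permitted
jib — σ1 onset /j/, coda /b/ ok → permitted
toj — σ1 onset /t/, coda /j/ ok → permitted
jer — σ1 onset /j/, coda /r/ ok → permitted
trji — violates constraint 4: syllable 1 onset /trj/ has 3 consonants (> 2) → not permitted
rjen — σ1 onset /rj/ (4→5 rises), coda /n/ ok → permitted
snij.bsel — σ1 onset /sn/ (2→3 rises), coda /j/ ok; σ2 onset /bs/ (1→2 rises), coda /l/ ok → permitted
le — σ1 onset /l/, coda /∅/ ok → permitted
Permitted: ge.ni, jib, toj, jer, rjen, snij.bsel, le → 7.

7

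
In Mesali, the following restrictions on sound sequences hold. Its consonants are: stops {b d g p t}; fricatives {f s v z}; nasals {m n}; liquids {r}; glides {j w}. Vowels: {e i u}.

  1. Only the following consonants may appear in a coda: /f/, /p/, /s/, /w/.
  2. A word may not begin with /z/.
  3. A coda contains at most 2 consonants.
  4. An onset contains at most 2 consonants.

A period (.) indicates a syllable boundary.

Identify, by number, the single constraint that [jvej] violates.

[jvej]: syllable 1 coda contains /j/, which is not a licensed coda consonant.
This is a violation of constraint 1: "Only the following consonants may appear in a coda: /f/, /p/, /s/, /w/."
The remaining constraints (2, 3, 4) are satisfied.

1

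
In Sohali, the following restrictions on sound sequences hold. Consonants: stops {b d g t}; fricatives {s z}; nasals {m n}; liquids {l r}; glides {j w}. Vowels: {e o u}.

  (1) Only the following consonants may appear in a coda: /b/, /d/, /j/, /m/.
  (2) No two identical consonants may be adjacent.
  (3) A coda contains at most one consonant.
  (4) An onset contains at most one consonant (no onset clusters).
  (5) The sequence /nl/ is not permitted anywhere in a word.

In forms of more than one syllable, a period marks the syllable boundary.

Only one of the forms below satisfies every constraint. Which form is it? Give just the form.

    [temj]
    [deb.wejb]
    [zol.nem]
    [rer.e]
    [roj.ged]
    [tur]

[temj] — violates constraint 3: syllable 1 coda /mj/ has 2 consonants (> 1) → illicit
[deb.wejb] — violates constraint 3: syllable 2 coda /jb/ has 2 consonants (> 1) → illicit
[zol.nem] — violates constraint 1: syllable 1 coda contains /l/, which is not a licensed coda consonant → illicit
[rer.e] — violates constraint 1: syllable 1 coda contains /r/, which is not a licensed coda consonant → illicit
[roj.ged] — σ1 onset /r/, coda /j/ ok; σ2 onset /g/, coda /d/ ok → licit
[tur] — violates constraint 1: syllable 1 coda contains /r/, which is not a licensed coda consonant → illicit

[roj.ged]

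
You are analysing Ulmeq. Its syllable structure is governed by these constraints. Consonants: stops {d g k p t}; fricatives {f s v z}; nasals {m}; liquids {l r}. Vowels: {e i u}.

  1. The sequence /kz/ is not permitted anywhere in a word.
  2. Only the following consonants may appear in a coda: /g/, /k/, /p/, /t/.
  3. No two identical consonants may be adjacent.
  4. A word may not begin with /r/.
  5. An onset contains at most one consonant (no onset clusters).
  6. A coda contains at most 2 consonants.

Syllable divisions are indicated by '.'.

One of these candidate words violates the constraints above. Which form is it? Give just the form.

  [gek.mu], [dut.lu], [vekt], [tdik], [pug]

[gek.mu] — σ1 onset /g/, coda /k/ ok; σ2 onset /m/, coda /∅/ ok → permitted
[dut.lu] — σ1 onset /d/, coda /t/ ok; σ2 onset /l/, coda /∅/ ok → permitted
[vekt] — σ1 onset /v/, coda /kt/ (2C) ok → permitted
[tdik] — violates constraint 5: syllable 1 onset /td/ has 2 consonants (> 1) → not permitted
[pug] — σ1 onset /p/, coda /g/ ok → permitted

[tdik]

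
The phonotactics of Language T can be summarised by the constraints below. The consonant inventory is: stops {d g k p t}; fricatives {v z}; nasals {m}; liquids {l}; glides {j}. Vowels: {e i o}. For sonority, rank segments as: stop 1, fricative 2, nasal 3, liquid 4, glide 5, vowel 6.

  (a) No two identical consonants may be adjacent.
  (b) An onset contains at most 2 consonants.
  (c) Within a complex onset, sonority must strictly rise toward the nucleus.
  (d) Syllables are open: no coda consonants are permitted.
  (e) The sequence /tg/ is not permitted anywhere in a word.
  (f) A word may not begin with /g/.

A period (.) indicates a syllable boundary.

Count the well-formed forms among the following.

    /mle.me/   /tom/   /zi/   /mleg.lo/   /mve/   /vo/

3

/mle.me/ — σ1 onset /ml/ (3→4 rises), coda /∅/ ok; σ2 onset /m/, coda /∅/ ok → well-formed
/tom/ — violates constraint (d): syllable 1 coda /m/ has 1 consonant (> 0) → ill-formed
/zi/ — σ1 onset /z/, coda /∅/ ok → well-formed
/mleg.lo/ — violates constraint (d): syllable 1 coda /g/ has 1 consonant (> 0) → ill-formed
/mve/ — violates constraint (c): syllable 1 onset /mv/: /m/ (nasal, 3) → /v/ (fricative, 2) does not rise → ill-formed
/vo/ — σ1 onset /v/, coda /∅/ ok → well-formed
Well-formed: /mle.me/, /zi/, /vo/ → 3.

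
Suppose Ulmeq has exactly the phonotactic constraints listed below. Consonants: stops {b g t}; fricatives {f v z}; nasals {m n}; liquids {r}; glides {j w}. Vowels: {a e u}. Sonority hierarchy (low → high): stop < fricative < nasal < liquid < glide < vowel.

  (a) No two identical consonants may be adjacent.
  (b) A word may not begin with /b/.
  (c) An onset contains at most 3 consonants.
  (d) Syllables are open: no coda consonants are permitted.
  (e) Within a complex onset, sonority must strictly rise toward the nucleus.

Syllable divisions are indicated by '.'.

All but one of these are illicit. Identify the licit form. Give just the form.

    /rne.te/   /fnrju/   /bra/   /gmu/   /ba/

/rne.te/ — violates constraint (e): syllable 1 onset /rn/: /r/ (liquid, 4) → /n/ (nasal, 3) does not rise → illicit
/fnrju/ — violates constraint (c): syllable 1 onset /fnrj/ has 4 consonants (> 3) → illicit
/bra/ — violates constraint (b): word begins with /b/ → illicit
/gmu/ — σ1 onset /gm/ (1→3 rises), coda /∅/ ok → licit
/ba/ — violates constraint (b): word begins with /b/ → illicit

/gmu/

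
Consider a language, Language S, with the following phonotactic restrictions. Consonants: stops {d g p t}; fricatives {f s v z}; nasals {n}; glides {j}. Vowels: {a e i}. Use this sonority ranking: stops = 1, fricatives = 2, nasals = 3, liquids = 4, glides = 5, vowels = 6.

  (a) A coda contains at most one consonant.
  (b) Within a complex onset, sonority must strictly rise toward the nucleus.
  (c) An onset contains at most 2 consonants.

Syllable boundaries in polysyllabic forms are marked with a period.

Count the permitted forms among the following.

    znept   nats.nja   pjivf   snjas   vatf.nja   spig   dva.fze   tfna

0

znept — violates constraint (a): syllable 1 coda /pt/ has 2 consonants (> 1) → not permitted
nats.nja — violates constraint (a): syllable 1 coda /ts/ has 2 consonants (> 1) → not permitted
pjivf — violates constraint (a): syllable 1 coda /vf/ has 2 consonants (> 1) → not permitted
snjas — violates constraint (c): syllable 1 onset /snj/ has 3 consonants (> 2) → not permitted
vatf.nja — violates constraint (a): syllable 1 coda /tf/ has 2 consonants (> 1) → not permitted
spig — violates constraint (b): syllable 1 onset /sp/: /s/ (fricative, 2) → /p/ (stop, 1) does not rise → not permitted
dva.fze — violates constraint (b): syllable 2 onset /fz/: /f/ (fricative, 2) → /z/ (fricative, 2) does not rise → not permitted
tfna — violates constraint (c): syllable 1 onset /tfn/ has 3 consonants (> 2) → not permitted
No form is permitted → 0.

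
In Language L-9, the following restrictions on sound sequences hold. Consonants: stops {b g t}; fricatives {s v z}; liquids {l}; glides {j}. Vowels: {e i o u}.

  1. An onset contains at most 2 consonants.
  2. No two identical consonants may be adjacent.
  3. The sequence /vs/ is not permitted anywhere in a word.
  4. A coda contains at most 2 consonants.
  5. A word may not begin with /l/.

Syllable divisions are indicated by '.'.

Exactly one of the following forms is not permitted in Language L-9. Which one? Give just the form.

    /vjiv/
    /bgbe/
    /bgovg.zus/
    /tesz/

/bgbe/

/vjiv/ — σ1 onset /vj/ (2C), coda /v/ ok → permitted
/bgbe/ — violates constraint 1: syllable 1 onset /bgb/ has 3 consonants (> 2) → not permitted
/bgovg.zus/ — σ1 onset /bg/ (2C), coda /vg/ (2C) ok; σ2 onset /z/, coda /s/ ok → permitted
/tesz/ — σ1 onset /t/, coda /sz/ (2C) ok → permitted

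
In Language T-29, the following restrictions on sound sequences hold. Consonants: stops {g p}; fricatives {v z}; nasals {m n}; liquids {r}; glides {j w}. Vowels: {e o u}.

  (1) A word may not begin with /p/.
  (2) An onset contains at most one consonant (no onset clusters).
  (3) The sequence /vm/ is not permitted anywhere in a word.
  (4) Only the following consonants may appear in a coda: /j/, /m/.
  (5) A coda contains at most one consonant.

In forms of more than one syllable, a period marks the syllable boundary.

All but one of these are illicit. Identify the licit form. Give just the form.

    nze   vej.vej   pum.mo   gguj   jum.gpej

vej.vej

nze — violates constraint 2: syllable 1 onset /nz/ has 2 consonants (> 1) → illicit
vej.vej — σ1 onset /v/, coda /j/ ok; σ2 onset /v/, coda /j/ ok → licit
pum.mo — violates constraint 1: word begins with /p/ → illicit
gguj — violates constraint 2: syllable 1 onset /gg/ has 2 consonants (> 1) → illicit
jum.gpej — violates constraint 2: syllable 2 onset /gp/ has 2 consonants (> 1) → illicit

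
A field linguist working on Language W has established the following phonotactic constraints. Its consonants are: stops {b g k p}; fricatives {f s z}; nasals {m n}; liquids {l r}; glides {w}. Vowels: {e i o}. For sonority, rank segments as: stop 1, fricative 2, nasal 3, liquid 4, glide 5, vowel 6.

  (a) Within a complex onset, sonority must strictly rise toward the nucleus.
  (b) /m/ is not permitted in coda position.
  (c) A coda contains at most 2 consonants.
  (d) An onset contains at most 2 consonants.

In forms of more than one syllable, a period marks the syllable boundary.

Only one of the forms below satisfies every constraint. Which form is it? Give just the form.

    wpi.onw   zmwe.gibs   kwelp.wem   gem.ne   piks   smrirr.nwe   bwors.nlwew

piks

wpi.onw — violates constraint (a): syllable 1 onset /wp/: /w/ (glide, 5) → /p/ (stop, 1) does not rise → ill-formed
zmwe.gibs — violates constraint (d): syllable 1 onset /zmw/ has 3 consonants (> 2) → ill-formed
kwelp.wem — violates constraint (b): syllable 2 coda contains /m/ → ill-formed
gem.ne — violates constraint (b): syllable 1 coda contains /m/ → ill-formed
piks — σ1 onset /p/, coda /ks/ (2C) ok → well-formed
smrirr.nwe — violates constraint (d): syllable 1 onset /smr/ has 3 consonants (> 2) → ill-formed
bwors.nlwew — violates constraint (d): syllable 2 onset /nlw/ has 3 consonants (> 2) → ill-formed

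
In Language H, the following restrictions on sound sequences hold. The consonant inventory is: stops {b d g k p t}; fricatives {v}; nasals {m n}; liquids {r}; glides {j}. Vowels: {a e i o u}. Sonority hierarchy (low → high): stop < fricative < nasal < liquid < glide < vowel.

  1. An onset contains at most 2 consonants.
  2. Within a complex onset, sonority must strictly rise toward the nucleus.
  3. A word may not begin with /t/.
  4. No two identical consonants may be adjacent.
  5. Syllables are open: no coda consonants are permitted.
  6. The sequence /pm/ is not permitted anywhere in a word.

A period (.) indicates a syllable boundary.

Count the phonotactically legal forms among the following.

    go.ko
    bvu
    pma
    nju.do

go.ko — σ1 onset /g/, coda /∅/ ok; σ2 onset /k/, coda /∅/ ok → phonotactically legal
bvu — σ1 onset /bv/ (1→2 rises), coda /∅/ ok → phonotactically legal
pma — violates constraint 6: contains banned sequence /pm/ → phonotactically illegal
nju.do — σ1 onset /nj/ (3→5 rises), coda /∅/ ok; σ2 onset /d/, coda /∅/ ok → phonotactically legal
Phonotactically legal: go.ko, bvu, nju.do → 3.

3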